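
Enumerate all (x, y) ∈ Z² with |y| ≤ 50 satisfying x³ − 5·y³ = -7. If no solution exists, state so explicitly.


The equation is x³ - 5y³ = -7. For fixed y, x³ = 5·y³ − 7, so a solution requires the RHS to be a perfect cube.
Strategy: iterate y from -50 to 50, compute RHS = 5·y³ − 7, and check whether it is a (positive or negative) perfect cube.
Check small values of y:
  y = 0: RHS = -7 is not a perfect cube.
  y = 1: RHS = -2 is not a perfect cube.
  y = -1: RHS = -12 is not a perfect cube.
  y = 2: RHS = 33 is not a perfect cube.
  y = -2: RHS = -47 is not a perfect cube.
  y = 3: RHS = 128 is not a perfect cube.
  y = -3: RHS = -142 is not a perfect cube.
Continuing the search up to |y| = 50 finds no solutions either.
No (x, y) in the scanned range satisfies the equation.

No integer solutions with |y| ≤ 50.


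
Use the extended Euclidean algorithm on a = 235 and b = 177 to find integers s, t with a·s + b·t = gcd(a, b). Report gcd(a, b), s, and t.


Euclidean algorithm on (235, 177) — divide until remainder is 0:
  235 = 1 · 177 + 58
  177 = 3 · 58 + 3
  58 = 19 · 3 + 1
  3 = 3 · 1 + 0
gcd(235, 177) = 1.
Track Bezout coefficients alongside the remainders: start with r₀ = 235 = a·1 + b·0 (s = 1, t = 0) and r₁ = 177 = a·0 + b·1 (s = 0, t = 1); each new remainder r_{k+1} = r_{k-1} − q_k·r_k inherits s_{k+1} = s_{k-1} − q_k·s_k, t_{k+1} = t_{k-1} − q_k·t_k, so r_k = a·s_k + b·t_k at every step:
  q = 1: r = 58, s = 1 − 1·0 = 1, t = 0 − 1·1 = -1  (check: 235·1 + 177·(-1) = 58)
  q = 3: r = 3, s = 0 − 3·1 = -3, t = 1 − 3·(-1) = 4  (check: 235·(-3) + 177·4 = 3)
  q = 19: r = 1, s = 1 − 19·(-3) = 58, t = -1 − 19·4 = -77  (check: 235·58 + 177·(-77) = 1)
The row with r = 1 (the gcd) gives the Bezout coefficients s = 58, t = -77.
Result: 235 · (58) + 177 · (-77) = 1.

gcd(235, 177) = 1; s = 58, t = -77 (check: 235·58 + 177·(-77) = 1).


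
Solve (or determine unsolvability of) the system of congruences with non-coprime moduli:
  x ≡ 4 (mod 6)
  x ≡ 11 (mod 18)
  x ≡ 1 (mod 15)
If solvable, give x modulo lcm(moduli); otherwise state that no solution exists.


Moduli 6, 18, 15 are not pairwise coprime, so CRT works modulo lcm(m_i) when all pairwise compatibility conditions hold.
Pairwise compatibility: gcd(m_i, m_j) must divide a_i - a_j for every pair.
Merge one congruence at a time:
  Start: x ≡ 4 (mod 6).
  Combine with x ≡ 11 (mod 18): gcd(6, 18) = 6, and 11 - 4 = 7 is NOT divisible by 6.
    ⇒ system is inconsistent (no integer solution).

No solution (the system is inconsistent).


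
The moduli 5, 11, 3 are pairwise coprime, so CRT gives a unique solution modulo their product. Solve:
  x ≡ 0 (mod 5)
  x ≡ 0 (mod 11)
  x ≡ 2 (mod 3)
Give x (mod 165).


Moduli 5, 11, 3 are pairwise coprime; by CRT there is a unique solution modulo M = 5 · 11 · 3 = 165.
Solve pairwise, accumulating the modulus:
  Start with x ≡ 0 (mod 5).
  Combine with x ≡ 0 (mod 11): since gcd(5, 11) = 1, we get a unique residue mod 55.
    Write x = 0 + 5·t and substitute into x ≡ 0 (mod 11): 5·t ≡ 0 − 0 = 0 (mod 11).
    The inverse of 5 mod 11 is 9 (since 5·9 = 45 = 4·11 + 1), so t ≡ 9·0 = 0 ≡ 0 (mod 11).
    Then x = 0 + 5·0 = 0, valid modulo lcm(5, 11) = 55: x ≡ 0 (mod 55).
  Combine with x ≡ 2 (mod 3): since gcd(55, 3) = 1, we get a unique residue mod 165.
    Write x = 0 + 55·t and substitute into x ≡ 2 (mod 3): 55·t ≡ 2 − 0 = 2 (mod 3).
    Reduce coefficients mod 3: 1·t ≡ 2 (mod 3).
    So t ≡ 2 (mod 3).
    Then x = 0 + 55·2 = 110, valid modulo lcm(55, 3) = 165: x ≡ 110 (mod 165).
Verify: 110 mod 5 = 0 ✓, 110 mod 11 = 0 ✓, 110 mod 3 = 2 ✓.

x ≡ 110 (mod 165).


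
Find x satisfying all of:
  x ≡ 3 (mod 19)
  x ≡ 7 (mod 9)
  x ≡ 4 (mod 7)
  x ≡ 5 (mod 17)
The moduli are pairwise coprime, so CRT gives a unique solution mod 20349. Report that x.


Product of moduli M = 19 · 9 · 7 · 17 = 20349.
Merge one congruence at a time:
  Start: x ≡ 3 (mod 19).
  Combine with x ≡ 7 (mod 9); new modulus lcm = 171.
    Write x = 3 + 19·t and substitute into x ≡ 7 (mod 9): 19·t ≡ 7 − 3 = 4 (mod 9).
    Reduce coefficients mod 9: 1·t ≡ 4 (mod 9).
    So t ≡ 4 (mod 9).
    Then x = 3 + 19·4 = 79, valid modulo lcm(19, 9) = 171: x ≡ 79 (mod 171).
  Combine with x ≡ 4 (mod 7); new modulus lcm = 1197.
    Write x = 79 + 171·t and substitute into x ≡ 4 (mod 7): 171·t ≡ 4 − 79 = -75 (mod 7).
    Reduce coefficients mod 7: 3·t ≡ 2 (mod 7).
    The inverse of 3 mod 7 is 5 (since 3·5 = 15 = 2·7 + 1), so t ≡ 5·2 = 10 ≡ 3 (mod 7).
    Then x = 79 + 171·3 = 592, valid modulo lcm(171, 7) = 1197: x ≡ 592 (mod 1197).
  Combine with x ≡ 5 (mod 17); new modulus lcm = 20349.
    Write x = 592 + 1197·t and substitute into x ≡ 5 (mod 17): 1197·t ≡ 5 − 592 = -587 (mod 17).
    Reduce coefficients mod 17: 7·t ≡ 8 (mod 17).
    The inverse of 7 mod 17 is 5 (since 7·5 = 35 = 2·17 + 1), so t ≡ 5·8 = 40 ≡ 6 (mod 17).
    Then x = 592 + 1197·6 = 7774, valid modulo lcm(1197, 17) = 20349: x ≡ 7774 (mod 20349).
Verify against each original: 7774 mod 19 = 3, 7774 mod 9 = 7, 7774 mod 7 = 4, 7774 mod 17 = 5.

x ≡ 7774 (mod 20349).


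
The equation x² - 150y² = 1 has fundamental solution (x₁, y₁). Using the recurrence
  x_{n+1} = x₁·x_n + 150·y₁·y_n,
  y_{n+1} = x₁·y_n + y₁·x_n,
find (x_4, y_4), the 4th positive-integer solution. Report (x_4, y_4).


Step 1: Find the fundamental solution (x₁, y₁) of x² - 150y² = 1.
  Expand √150 as a continued fraction. a₀ = ⌊√150⌋ = 12; iterate m_{k+1} = d_k·a_k − m_k, d_{k+1} = (150 − m_{k+1}²)/d_k, a_{k+1} = ⌊(a₀ + m_{k+1})/d_{k+1}⌋ (starting m₀ = 0, d₀ = 1), with convergents p_k = a_k·p_{k-1} + p_{k-2}, q_k = a_k·q_{k-1} + q_{k-2} (p₋₁ = 1, q₋₁ = 0):
  k = 0: a₀ = 12; p₀/q₀ = 12/1; p₀² − 150·q₀² = 144 − 150 = -6.
  k = 1: m = 12, d = 6, a = ⌊(12 + 12)/6⌋ = 4; p/q = (4·12 + 1)/(4·1 + 0) = 49/4; p² − 150·q² = 2401 − 2400 = 1.
  The first convergent with p² − 150·q² = 1 gives the fundamental solution (x₁, y₁) = (49, 4).
Step 2: Apply the recurrence (x_{n+1}, y_{n+1}) = (x₁x_n + 150y₁y_n, x₁y_n + y₁x_n) repeatedly.
  From (x_1, y_1) = (49, 4): x_2 = 49·49 + 150·4·4 = 4801; y_2 = 49·4 + 4·49 = 392.
  From (x_2, y_2) = (4801, 392): x_3 = 49·4801 + 150·4·392 = 470449; y_3 = 49·392 + 4·4801 = 38412.
  From (x_3, y_3) = (470449, 38412): x_4 = 49·470449 + 150·4·38412 = 46099201; y_4 = 49·38412 + 4·470449 = 3763984.
Step 3: Verify x_4² - 150·y_4² = 2125136332838401 - 2125136332838400 = 1 (should be 1). ✓

(x_1, y_1) = (49, 4); (x_4, y_4) = (46099201, 3763984).


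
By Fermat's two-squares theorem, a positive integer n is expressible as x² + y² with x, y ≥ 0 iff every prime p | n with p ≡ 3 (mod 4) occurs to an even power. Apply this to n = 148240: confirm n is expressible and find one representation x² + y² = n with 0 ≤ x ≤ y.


Step 1: Factor n = 148240 = 2^4 · 5 · 17 · 109.
Step 2: Check the mod-4 condition on each prime factor: 2 = 2 (special); 5 ≡ 1 (mod 4), exponent 1; 17 ≡ 1 (mod 4), exponent 1; 109 ≡ 1 (mod 4), exponent 1.
All primes ≡ 3 (mod 4) appear to even exponent (or don't appear), so by the two-squares theorem n IS expressible as a sum of two squares.
Step 3: Build a representation. Group n = k² · m with k = 4 and m = 5 · 17 · 109 = 9265 (a product of primes ≡ 1 (mod 4)); a representation of m scales to one of n via (k·x)² + (k·y)² = k²(x² + y²). Each prime p ≡ 1 (mod 4) is itself a sum of two squares; find a² by testing p − a² for a perfect square:
  5: 5 − 1² = 4 = 2² ⇒ 5 = 1² + 2².
  17: 17 − 1² = 16 = 4² ⇒ 17 = 1² + 4².
  109: 109 − 1² = 108, 109 − 2² = 105, 109 − 3² = 100 = 10² ⇒ 109 = 3² + 10².
  Combine using the Brahmagupta–Fibonacci identity (a² + b²)(c² + d²) = (ac − bd)² + (ad + bc)² = (ac + bd)² + (ad − bc)²:
  5 · 17 = 85: from (1² + 2²)(1² + 4²), take (1·1 − 2·4, 1·4 + 2·1) = (1 − 8, 4 + 2) = (-7, 6); dropping signs (only squares matter) gives (7, 6); check 7² + 6² = 49 + 36 = 85 ✓.
  85 · 109 = 9265: from (7² + 6²)(3² + 10²), take (7·3 − 6·10, 7·10 + 6·3) = (21 − 60, 70 + 18) = (-39, 88); dropping signs (only squares matter) gives (39, 88); check 39² + 88² = 1521 + 7744 = 9265 ✓.
  Scale by k = 4: (4·39, 4·88) = (156, 352).
Step 4: Order so x ≤ y and verify: 156² + 352² = 24336 + 123904 = 148240 = n. ✓

n = 148240 = 156² + 352² (one valid representation with x ≤ y).


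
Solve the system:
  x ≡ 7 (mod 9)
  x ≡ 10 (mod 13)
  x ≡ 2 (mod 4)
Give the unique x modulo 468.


Moduli 9, 13, 4 are pairwise coprime; by CRT there is a unique solution modulo M = 9 · 13 · 4 = 468.
Solve pairwise, accumulating the modulus:
  Start with x ≡ 7 (mod 9).
  Combine with x ≡ 10 (mod 13): since gcd(9, 13) = 1, we get a unique residue mod 117.
    Write x = 7 + 9·t and substitute into x ≡ 10 (mod 13): 9·t ≡ 10 − 7 = 3 (mod 13).
    The inverse of 9 mod 13 is 3 (since 9·3 = 27 = 2·13 + 1), so t ≡ 3·3 = 9 ≡ 9 (mod 13).
    Then x = 7 + 9·9 = 88, valid modulo lcm(9, 13) = 117: x ≡ 88 (mod 117).
  Combine with x ≡ 2 (mod 4): since gcd(117, 4) = 1, we get a unique residue mod 468.
    Write x = 88 + 117·t and substitute into x ≡ 2 (mod 4): 117·t ≡ 2 − 88 = -86 (mod 4).
    Reduce coefficients mod 4: 1·t ≡ 2 (mod 4).
    So t ≡ 2 (mod 4).
    Then x = 88 + 117·2 = 322, valid modulo lcm(117, 4) = 468: x ≡ 322 (mod 468).
Verify: 322 mod 9 = 7 ✓, 322 mod 13 = 10 ✓, 322 mod 4 = 2 ✓.

x ≡ 322 (mod 468).


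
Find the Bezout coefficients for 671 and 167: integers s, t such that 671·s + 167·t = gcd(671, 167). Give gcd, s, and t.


Euclidean algorithm on (671, 167) — divide until remainder is 0:
  671 = 4 · 167 + 3
  167 = 55 · 3 + 2
  3 = 1 · 2 + 1
  2 = 2 · 1 + 0
gcd(671, 167) = 1.
Track Bezout coefficients alongside the remainders: start with r₀ = 671 = a·1 + b·0 (s = 1, t = 0) and r₁ = 167 = a·0 + b·1 (s = 0, t = 1); each new remainder r_{k+1} = r_{k-1} − q_k·r_k inherits s_{k+1} = s_{k-1} − q_k·s_k, t_{k+1} = t_{k-1} − q_k·t_k, so r_k = a·s_k + b·t_k at every step:
  q = 4: r = 3, s = 1 − 4·0 = 1, t = 0 − 4·1 = -4  (check: 671·1 + 167·(-4) = 3)
  q = 55: r = 2, s = 0 − 55·1 = -55, t = 1 − 55·(-4) = 221  (check: 671·(-55) + 167·221 = 2)
  q = 1: r = 1, s = 1 − 1·(-55) = 56, t = -4 − 1·221 = -225  (check: 671·56 + 167·(-225) = 1)
The row with r = 1 (the gcd) gives the Bezout coefficients s = 56, t = -225.
Result: 671 · (56) + 167 · (-225) = 1.

gcd(671, 167) = 1; s = 56, t = -225 (check: 671·56 + 167·(-225) = 1).


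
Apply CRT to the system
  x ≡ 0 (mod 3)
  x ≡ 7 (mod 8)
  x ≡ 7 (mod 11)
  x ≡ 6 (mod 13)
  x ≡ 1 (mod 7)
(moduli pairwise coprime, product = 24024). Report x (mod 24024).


Product of moduli M = 3 · 8 · 11 · 13 · 7 = 24024.
Merge one congruence at a time:
  Start: x ≡ 0 (mod 3).
  Combine with x ≡ 7 (mod 8); new modulus lcm = 24.
    Write x = 0 + 3·t and substitute into x ≡ 7 (mod 8): 3·t ≡ 7 − 0 = 7 (mod 8).
    The inverse of 3 mod 8 is 3 (since 3·3 = 9 = 1·8 + 1), so t ≡ 3·7 = 21 ≡ 5 (mod 8).
    Then x = 0 + 3·5 = 15, valid modulo lcm(3, 8) = 24: x ≡ 15 (mod 24).
  Combine with x ≡ 7 (mod 11); new modulus lcm = 264.
    Write x = 15 + 24·t and substitute into x ≡ 7 (mod 11): 24·t ≡ 7 − 15 = -8 (mod 11).
    Reduce coefficients mod 11: 2·t ≡ 3 (mod 11).
    The inverse of 2 mod 11 is 6 (since 2·6 = 12 = 1·11 + 1), so t ≡ 6·3 = 18 ≡ 7 (mod 11).
    Then x = 15 + 24·7 = 183, valid modulo lcm(24, 11) = 264: x ≡ 183 (mod 264).
  Combine with x ≡ 6 (mod 13); new modulus lcm = 3432.
    Write x = 183 + 264·t and substitute into x ≡ 6 (mod 13): 264·t ≡ 6 − 183 = -177 (mod 13).
    Reduce coefficients mod 13: 4·t ≡ 5 (mod 13).
    The inverse of 4 mod 13 is 10 (since 4·10 = 40 = 3·13 + 1), so t ≡ 10·5 = 50 ≡ 11 (mod 13).
    Then x = 183 + 264·11 = 3087, valid modulo lcm(264, 13) = 3432: x ≡ 3087 (mod 3432).
  Combine with x ≡ 1 (mod 7); new modulus lcm = 24024.
    Write x = 3087 + 3432·t and substitute into x ≡ 1 (mod 7): 3432·t ≡ 1 − 3087 = -3086 (mod 7).
    Reduce coefficients mod 7: 2·t ≡ 1 (mod 7).
    The inverse of 2 mod 7 is 4 (since 2·4 = 8 = 1·7 + 1), so t ≡ 4·1 = 4 ≡ 4 (mod 7).
    Then x = 3087 + 3432·4 = 16815, valid modulo lcm(3432, 7) = 24024: x ≡ 16815 (mod 24024).
Verify against each original: 16815 mod 3 = 0, 16815 mod 8 = 7, 16815 mod 11 = 7, 16815 mod 13 = 6, 16815 mod 7 = 1.

x ≡ 16815 (mod 24024).


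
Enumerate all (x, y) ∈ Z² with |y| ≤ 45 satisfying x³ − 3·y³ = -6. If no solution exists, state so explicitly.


The equation is x³ - 3y³ = -6. For fixed y, x³ = 3·y³ − 6, so a solution requires the RHS to be a perfect cube.
Strategy: iterate y from -45 to 45, compute RHS = 3·y³ − 6, and check whether it is a (positive or negative) perfect cube.
Check small values of y:
  y = 0: RHS = -6 is not a perfect cube.
  y = 1: RHS = -3 is not a perfect cube.
  y = -1: RHS = -9 is not a perfect cube.
  y = 2: RHS = 18 is not a perfect cube.
  y = -2: RHS = -30 is not a perfect cube.
  y = 3: RHS = 75 is not a perfect cube.
  y = -3: RHS = -87 is not a perfect cube.
Continuing the search up to |y| = 45 finds no solutions either.
No (x, y) in the scanned range satisfies the equation.

No integer solutions with |y| ≤ 45.


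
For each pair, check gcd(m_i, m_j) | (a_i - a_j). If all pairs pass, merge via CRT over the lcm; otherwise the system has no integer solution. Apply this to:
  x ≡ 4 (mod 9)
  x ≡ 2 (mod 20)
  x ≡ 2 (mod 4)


Moduli 9, 20, 4 are not pairwise coprime, so CRT works modulo lcm(m_i) when all pairwise compatibility conditions hold.
Pairwise compatibility: gcd(m_i, m_j) must divide a_i - a_j for every pair.
Merge one congruence at a time:
  Start: x ≡ 4 (mod 9).
  Combine with x ≡ 2 (mod 20): gcd(9, 20) = 1; 2 - 4 = -2, which IS divisible by 1, so compatible.
    Write x = 4 + 9·t and substitute into x ≡ 2 (mod 20): 9·t ≡ 2 − 4 = -2 (mod 20).
    Reduce coefficients mod 20: 9·t ≡ 18 (mod 20).
    The inverse of 9 mod 20 is 9 (since 9·9 = 81 = 4·20 + 1), so t ≡ 9·18 = 162 ≡ 2 (mod 20).
    Then x = 4 + 9·2 = 22, valid modulo lcm(9, 20) = 180: x ≡ 22 (mod 180).
  Combine with x ≡ 2 (mod 4): gcd(180, 4) = 4; 2 - 22 = -20, which IS divisible by 4, so compatible.
    Write x = 22 + 180·t and substitute into x ≡ 2 (mod 4): 180·t ≡ 2 − 22 = -20 (mod 4).
    Divide the congruence (and modulus) by g = 4: 45·t ≡ -5 (mod 1).
    Modulo 1 every t works; take t = 0.
    Then x = 22 + 180·0 = 22, valid modulo lcm(180, 4) = 180: x ≡ 22 (mod 180).
Verify: 22 mod 9 = 4, 22 mod 20 = 2, 22 mod 4 = 2.

x ≡ 22 (mod 180).


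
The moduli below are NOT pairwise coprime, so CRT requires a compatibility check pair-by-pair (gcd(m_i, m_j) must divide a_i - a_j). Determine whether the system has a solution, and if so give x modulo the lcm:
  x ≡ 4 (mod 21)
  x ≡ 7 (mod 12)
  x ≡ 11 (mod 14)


Moduli 21, 12, 14 are not pairwise coprime, so CRT works modulo lcm(m_i) when all pairwise compatibility conditions hold.
Pairwise compatibility: gcd(m_i, m_j) must divide a_i - a_j for every pair.
Merge one congruence at a time:
  Start: x ≡ 4 (mod 21).
  Combine with x ≡ 7 (mod 12): gcd(21, 12) = 3; 7 - 4 = 3, which IS divisible by 3, so compatible.
    Write x = 4 + 21·t and substitute into x ≡ 7 (mod 12): 21·t ≡ 7 − 4 = 3 (mod 12).
    Divide the congruence (and modulus) by g = 3: 7·t ≡ 1 (mod 4).
    Reduce coefficients mod 4: 3·t ≡ 1 (mod 4).
    The inverse of 3 mod 4 is 3 (since 3·3 = 9 = 2·4 + 1), so t ≡ 3·1 = 3 ≡ 3 (mod 4).
    Then x = 4 + 21·3 = 67, valid modulo lcm(21, 12) = 84: x ≡ 67 (mod 84).
  Combine with x ≡ 11 (mod 14): gcd(84, 14) = 14; 11 - 67 = -56, which IS divisible by 14, so compatible.
    Write x = 67 + 84·t and substitute into x ≡ 11 (mod 14): 84·t ≡ 11 − 67 = -56 (mod 14).
    Divide the congruence (and modulus) by g = 14: 6·t ≡ -4 (mod 1).
    Modulo 1 every t works; take t = 0.
    Then x = 67 + 84·0 = 67, valid modulo lcm(84, 14) = 84: x ≡ 67 (mod 84).
Verify: 67 mod 21 = 4, 67 mod 12 = 7, 67 mod 14 = 11.

x ≡ 67 (mod 84).


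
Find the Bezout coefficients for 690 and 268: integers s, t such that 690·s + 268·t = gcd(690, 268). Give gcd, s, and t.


Euclidean algorithm on (690, 268) — divide until remainder is 0:
  690 = 2 · 268 + 154
  268 = 1 · 154 + 114
  154 = 1 · 114 + 40
  114 = 2 · 40 + 34
  40 = 1 · 34 + 6
  34 = 5 · 6 + 4
  6 = 1 · 4 + 2
  4 = 2 · 2 + 0
gcd(690, 268) = 2.
Track Bezout coefficients alongside the remainders: start with r₀ = 690 = a·1 + b·0 (s = 1, t = 0) and r₁ = 268 = a·0 + b·1 (s = 0, t = 1); each new remainder r_{k+1} = r_{k-1} − q_k·r_k inherits s_{k+1} = s_{k-1} − q_k·s_k, t_{k+1} = t_{k-1} − q_k·t_k, so r_k = a·s_k + b·t_k at every step:
  q = 2: r = 154, s = 1 − 2·0 = 1, t = 0 − 2·1 = -2  (check: 690·1 + 268·(-2) = 154)
  q = 1: r = 114, s = 0 − 1·1 = -1, t = 1 − 1·(-2) = 3  (check: 690·(-1) + 268·3 = 114)
  q = 1: r = 40, s = 1 − 1·(-1) = 2, t = -2 − 1·3 = -5  (check: 690·2 + 268·(-5) = 40)
  q = 2: r = 34, s = -1 − 2·2 = -5, t = 3 − 2·(-5) = 13  (check: 690·(-5) + 268·13 = 34)
  q = 1: r = 6, s = 2 − 1·(-5) = 7, t = -5 − 1·13 = -18  (check: 690·7 + 268·(-18) = 6)
  q = 5: r = 4, s = -5 − 5·7 = -40, t = 13 − 5·(-18) = 103  (check: 690·(-40) + 268·103 = 4)
  q = 1: r = 2, s = 7 − 1·(-40) = 47, t = -18 − 1·103 = -121  (check: 690·47 + 268·(-121) = 2)
The row with r = 2 (the gcd) gives the Bezout coefficients s = 47, t = -121.
Result: 690 · (47) + 268 · (-121) = 2.

gcd(690, 268) = 2; s = 47, t = -121 (check: 690·47 + 268·(-121) = 2).


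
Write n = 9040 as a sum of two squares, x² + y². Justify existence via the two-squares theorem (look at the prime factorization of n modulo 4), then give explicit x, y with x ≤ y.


Step 1: Factor n = 9040 = 2^4 · 5 · 113.
Step 2: Check the mod-4 condition on each prime factor: 2 = 2 (special); 5 ≡ 1 (mod 4), exponent 1; 113 ≡ 1 (mod 4), exponent 1.
All primes ≡ 3 (mod 4) appear to even exponent (or don't appear), so by the two-squares theorem n IS expressible as a sum of two squares.
Step 3: Build a representation. Group n = k² · m with k = 4 and m = 5 · 113 = 565 (a product of primes ≡ 1 (mod 4)); a representation of m scales to one of n via (k·x)² + (k·y)² = k²(x² + y²). Each prime p ≡ 1 (mod 4) is itself a sum of two squares; find a² by testing p − a² for a perfect square:
  5: 5 − 1² = 4 = 2² ⇒ 5 = 1² + 2².
  113: 113 − 1² = 112, 113 − 2² = 109, 113 − 3² = 104, 113 − 4² = 97, 113 − 5² = 88, 113 − 6² = 77, 113 − 7² = 64 = 8² ⇒ 113 = 7² + 8².
  Combine using the Brahmagupta–Fibonacci identity (a² + b²)(c² + d²) = (ac − bd)² + (ad + bc)² = (ac + bd)² + (ad − bc)²:
  5 · 113 = 565: from (1² + 2²)(7² + 8²), take (1·7 − 2·8, 1·8 + 2·7) = (7 − 16, 8 + 14) = (-9, 22); dropping signs (only squares matter) gives (9, 22); check 9² + 22² = 81 + 484 = 565 ✓.
  Scale by k = 4: (4·9, 4·22) = (36, 88).
Step 4: Order so x ≤ y and verify: 36² + 88² = 1296 + 7744 = 9040 = n. ✓

n = 9040 = 36² + 88² (one valid representation with x ≤ y).


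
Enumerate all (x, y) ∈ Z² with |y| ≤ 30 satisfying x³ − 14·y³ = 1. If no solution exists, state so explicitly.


The equation is x³ - 14y³ = 1. For fixed y, x³ = 14·y³ + 1, so a solution requires the RHS to be a perfect cube.
Strategy: iterate y from -30 to 30, compute RHS = 14·y³ + 1, and check whether it is a (positive or negative) perfect cube.
Check small values of y:
  y = 0: RHS = 1 = (1)³ ⇒ x = 1 works.
  y = 1: RHS = 15 is not a perfect cube.
  y = -1: RHS = -13 is not a perfect cube.
  y = 2: RHS = 113 is not a perfect cube.
  y = -2: RHS = -111 is not a perfect cube.
  y = 3: RHS = 379 is not a perfect cube.
  y = -3: RHS = -377 is not a perfect cube.
Continuing the search up to |y| = 30 finds no further solutions beyond those listed.
Collected solutions: (1, 0).

Solutions (with |y| ≤ 30): (1, 0).


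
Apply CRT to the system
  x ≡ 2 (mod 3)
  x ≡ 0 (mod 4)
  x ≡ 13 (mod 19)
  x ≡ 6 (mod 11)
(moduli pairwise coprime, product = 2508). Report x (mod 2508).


Product of moduli M = 3 · 4 · 19 · 11 = 2508.
Merge one congruence at a time:
  Start: x ≡ 2 (mod 3).
  Combine with x ≡ 0 (mod 4); new modulus lcm = 12.
    Write x = 2 + 3·t and substitute into x ≡ 0 (mod 4): 3·t ≡ 0 − 2 = -2 (mod 4).
    Reduce coefficients mod 4: 3·t ≡ 2 (mod 4).
    The inverse of 3 mod 4 is 3 (since 3·3 = 9 = 2·4 + 1), so t ≡ 3·2 = 6 ≡ 2 (mod 4).
    Then x = 2 + 3·2 = 8, valid modulo lcm(3, 4) = 12: x ≡ 8 (mod 12).
  Combine with x ≡ 13 (mod 19); new modulus lcm = 228.
    Write x = 8 + 12·t and substitute into x ≡ 13 (mod 19): 12·t ≡ 13 − 8 = 5 (mod 19).
    The inverse of 12 mod 19 is 8 (since 12·8 = 96 = 5·19 + 1), so t ≡ 8·5 = 40 ≡ 2 (mod 19).
    Then x = 8 + 12·2 = 32, valid modulo lcm(12, 19) = 228: x ≡ 32 (mod 228).
  Combine with x ≡ 6 (mod 11); new modulus lcm = 2508.
    Write x = 32 + 228·t and substitute into x ≡ 6 (mod 11): 228·t ≡ 6 − 32 = -26 (mod 11).
    Reduce coefficients mod 11: 8·t ≡ 7 (mod 11).
    The inverse of 8 mod 11 is 7 (since 8·7 = 56 = 5·11 + 1), so t ≡ 7·7 = 49 ≡ 5 (mod 11).
    Then x = 32 + 228·5 = 1172, valid modulo lcm(228, 11) = 2508: x ≡ 1172 (mod 2508).
Verify against each original: 1172 mod 3 = 2, 1172 mod 4 = 0, 1172 mod 19 = 13, 1172 mod 11 = 6.

x ≡ 1172 (mod 2508).


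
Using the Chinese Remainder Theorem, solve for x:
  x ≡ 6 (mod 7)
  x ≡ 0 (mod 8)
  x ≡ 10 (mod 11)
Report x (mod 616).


Moduli 7, 8, 11 are pairwise coprime; by CRT there is a unique solution modulo M = 7 · 8 · 11 = 616.
Solve pairwise, accumulating the modulus:
  Start with x ≡ 6 (mod 7).
  Combine with x ≡ 0 (mod 8): since gcd(7, 8) = 1, we get a unique residue mod 56.
    Write x = 6 + 7·t and substitute into x ≡ 0 (mod 8): 7·t ≡ 0 − 6 = -6 (mod 8).
    Reduce coefficients mod 8: 7·t ≡ 2 (mod 8).
    The inverse of 7 mod 8 is 7 (since 7·7 = 49 = 6·8 + 1), so t ≡ 7·2 = 14 ≡ 6 (mod 8).
    Then x = 6 + 7·6 = 48, valid modulo lcm(7, 8) = 56: x ≡ 48 (mod 56).
  Combine with x ≡ 10 (mod 11): since gcd(56, 11) = 1, we get a unique residue mod 616.
    Write x = 48 + 56·t and substitute into x ≡ 10 (mod 11): 56·t ≡ 10 − 48 = -38 (mod 11).
    Reduce coefficients mod 11: 1·t ≡ 6 (mod 11).
    So t ≡ 6 (mod 11).
    Then x = 48 + 56·6 = 384, valid modulo lcm(56, 11) = 616: x ≡ 384 (mod 616).
Verify: 384 mod 7 = 6 ✓, 384 mod 8 = 0 ✓, 384 mod 11 = 10 ✓.

x ≡ 384 (mod 616).


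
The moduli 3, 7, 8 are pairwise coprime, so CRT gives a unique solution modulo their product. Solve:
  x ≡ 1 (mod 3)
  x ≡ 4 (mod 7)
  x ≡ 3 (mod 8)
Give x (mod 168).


Moduli 3, 7, 8 are pairwise coprime; by CRT there is a unique solution modulo M = 3 · 7 · 8 = 168.
Solve pairwise, accumulating the modulus:
  Start with x ≡ 1 (mod 3).
  Combine with x ≡ 4 (mod 7): since gcd(3, 7) = 1, we get a unique residue mod 21.
    Write x = 1 + 3·t and substitute into x ≡ 4 (mod 7): 3·t ≡ 4 − 1 = 3 (mod 7).
    The inverse of 3 mod 7 is 5 (since 3·5 = 15 = 2·7 + 1), so t ≡ 5·3 = 15 ≡ 1 (mod 7).
    Then x = 1 + 3·1 = 4, valid modulo lcm(3, 7) = 21: x ≡ 4 (mod 21).
  Combine with x ≡ 3 (mod 8): since gcd(21, 8) = 1, we get a unique residue mod 168.
    Write x = 4 + 21·t and substitute into x ≡ 3 (mod 8): 21·t ≡ 3 − 4 = -1 (mod 8).
    Reduce coefficients mod 8: 5·t ≡ 7 (mod 8).
    The inverse of 5 mod 8 is 5 (since 5·5 = 25 = 3·8 + 1), so t ≡ 5·7 = 35 ≡ 3 (mod 8).
    Then x = 4 + 21·3 = 67, valid modulo lcm(21, 8) = 168: x ≡ 67 (mod 168).
Verify: 67 mod 3 = 1 ✓, 67 mod 7 = 4 ✓, 67 mod 8 = 3 ✓.

x ≡ 67 (mod 168).


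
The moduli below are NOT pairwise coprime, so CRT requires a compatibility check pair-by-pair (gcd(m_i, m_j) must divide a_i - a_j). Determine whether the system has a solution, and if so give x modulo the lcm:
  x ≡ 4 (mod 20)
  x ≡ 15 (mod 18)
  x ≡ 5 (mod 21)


Moduli 20, 18, 21 are not pairwise coprime, so CRT works modulo lcm(m_i) when all pairwise compatibility conditions hold.
Pairwise compatibility: gcd(m_i, m_j) must divide a_i - a_j for every pair.
Merge one congruence at a time:
  Start: x ≡ 4 (mod 20).
  Combine with x ≡ 15 (mod 18): gcd(20, 18) = 2, and 15 - 4 = 11 is NOT divisible by 2.
    ⇒ system is inconsistent (no integer solution).

No solution (the system is inconsistent).


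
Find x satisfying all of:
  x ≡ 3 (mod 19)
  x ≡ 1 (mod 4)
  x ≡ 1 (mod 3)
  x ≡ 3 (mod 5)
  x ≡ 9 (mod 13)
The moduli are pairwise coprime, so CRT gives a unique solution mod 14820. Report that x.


Product of moduli M = 19 · 4 · 3 · 5 · 13 = 14820.
Merge one congruence at a time:
  Start: x ≡ 3 (mod 19).
  Combine with x ≡ 1 (mod 4); new modulus lcm = 76.
    Write x = 3 + 19·t and substitute into x ≡ 1 (mod 4): 19·t ≡ 1 − 3 = -2 (mod 4).
    Reduce coefficients mod 4: 3·t ≡ 2 (mod 4).
    The inverse of 3 mod 4 is 3 (since 3·3 = 9 = 2·4 + 1), so t ≡ 3·2 = 6 ≡ 2 (mod 4).
    Then x = 3 + 19·2 = 41, valid modulo lcm(19, 4) = 76: x ≡ 41 (mod 76).
  Combine with x ≡ 1 (mod 3); new modulus lcm = 228.
    Write x = 41 + 76·t and substitute into x ≡ 1 (mod 3): 76·t ≡ 1 − 41 = -40 (mod 3).
    Reduce coefficients mod 3: 1·t ≡ 2 (mod 3).
    So t ≡ 2 (mod 3).
    Then x = 41 + 76·2 = 193, valid modulo lcm(76, 3) = 228: x ≡ 193 (mod 228).
  Combine with x ≡ 3 (mod 5); new modulus lcm = 1140.
    Write x = 193 + 228·t and substitute into x ≡ 3 (mod 5): 228·t ≡ 3 − 193 = -190 (mod 5).
    Reduce coefficients mod 5: 3·t ≡ 0 (mod 5).
    The inverse of 3 mod 5 is 2 (since 3·2 = 6 = 1·5 + 1), so t ≡ 2·0 = 0 ≡ 0 (mod 5).
    Then x = 193 + 228·0 = 193, valid modulo lcm(228, 5) = 1140: x ≡ 193 (mod 1140).
  Combine with x ≡ 9 (mod 13); new modulus lcm = 14820.
    Write x = 193 + 1140·t and substitute into x ≡ 9 (mod 13): 1140·t ≡ 9 − 193 = -184 (mod 13).
    Reduce coefficients mod 13: 9·t ≡ 11 (mod 13).
    The inverse of 9 mod 13 is 3 (since 9·3 = 27 = 2·13 + 1), so t ≡ 3·11 = 33 ≡ 7 (mod 13).
    Then x = 193 + 1140·7 = 8173, valid modulo lcm(1140, 13) = 14820: x ≡ 8173 (mod 14820).
Verify against each original: 8173 mod 19 = 3, 8173 mod 4 = 1, 8173 mod 3 = 1, 8173 mod 5 = 3, 8173 mod 13 = 9.

x ≡ 8173 (mod 14820).


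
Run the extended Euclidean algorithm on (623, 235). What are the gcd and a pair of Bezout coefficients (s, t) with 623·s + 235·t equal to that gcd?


Euclidean algorithm on (623, 235) — divide until remainder is 0:
  623 = 2 · 235 + 153
  235 = 1 · 153 + 82
  153 = 1 · 82 + 71
  82 = 1 · 71 + 11
  71 = 6 · 11 + 5
  11 = 2 · 5 + 1
  5 = 5 · 1 + 0
gcd(623, 235) = 1.
Track Bezout coefficients alongside the remainders: start with r₀ = 623 = a·1 + b·0 (s = 1, t = 0) and r₁ = 235 = a·0 + b·1 (s = 0, t = 1); each new remainder r_{k+1} = r_{k-1} − q_k·r_k inherits s_{k+1} = s_{k-1} − q_k·s_k, t_{k+1} = t_{k-1} − q_k·t_k, so r_k = a·s_k + b·t_k at every step:
  q = 2: r = 153, s = 1 − 2·0 = 1, t = 0 − 2·1 = -2  (check: 623·1 + 235·(-2) = 153)
  q = 1: r = 82, s = 0 − 1·1 = -1, t = 1 − 1·(-2) = 3  (check: 623·(-1) + 235·3 = 82)
  q = 1: r = 71, s = 1 − 1·(-1) = 2, t = -2 − 1·3 = -5  (check: 623·2 + 235·(-5) = 71)
  q = 1: r = 11, s = -1 − 1·2 = -3, t = 3 − 1·(-5) = 8  (check: 623·(-3) + 235·8 = 11)
  q = 6: r = 5, s = 2 − 6·(-3) = 20, t = -5 − 6·8 = -53  (check: 623·20 + 235·(-53) = 5)
  q = 2: r = 1, s = -3 − 2·20 = -43, t = 8 − 2·(-53) = 114  (check: 623·(-43) + 235·114 = 1)
The row with r = 1 (the gcd) gives the Bezout coefficients s = -43, t = 114.
Result: 623 · (-43) + 235 · (114) = 1.

gcd(623, 235) = 1; s = -43, t = 114 (check: 623·(-43) + 235·114 = 1).


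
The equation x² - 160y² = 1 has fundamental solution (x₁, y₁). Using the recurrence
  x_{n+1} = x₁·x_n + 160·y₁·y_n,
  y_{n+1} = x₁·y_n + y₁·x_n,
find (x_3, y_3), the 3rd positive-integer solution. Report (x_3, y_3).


Step 1: Find the fundamental solution (x₁, y₁) of x² - 160y² = 1.
  Expand √160 as a continued fraction. a₀ = ⌊√160⌋ = 12; iterate m_{k+1} = d_k·a_k − m_k, d_{k+1} = (160 − m_{k+1}²)/d_k, a_{k+1} = ⌊(a₀ + m_{k+1})/d_{k+1}⌋ (starting m₀ = 0, d₀ = 1), with convergents p_k = a_k·p_{k-1} + p_{k-2}, q_k = a_k·q_{k-1} + q_{k-2} (p₋₁ = 1, q₋₁ = 0):
  k = 0: a₀ = 12; p₀/q₀ = 12/1; p₀² − 160·q₀² = 144 − 160 = -16.
  k = 1: m = 12, d = 16, a = ⌊(12 + 12)/16⌋ = 1; p/q = (1·12 + 1)/(1·1 + 0) = 13/1; p² − 160·q² = 169 − 160 = 9.
  k = 2: m = 4, d = 9, a = ⌊(12 + 4)/9⌋ = 1; p/q = (1·13 + 12)/(1·1 + 1) = 25/2; p² − 160·q² = 625 − 640 = -15.
  k = 3: m = 5, d = 15, a = ⌊(12 + 5)/15⌋ = 1; p/q = (1·25 + 13)/(1·2 + 1) = 38/3; p² − 160·q² = 1444 − 1440 = 4.
  k = 4: m = 10, d = 4, a = ⌊(12 + 10)/4⌋ = 5; p/q = (5·38 + 25)/(5·3 + 2) = 215/17; p² − 160·q² = 46225 − 46240 = -15.
  k = 5: m = 10, d = 15, a = ⌊(12 + 10)/15⌋ = 1; p/q = (1·215 + 38)/(1·17 + 3) = 253/20; p² − 160·q² = 64009 − 64000 = 9.
  k = 6: m = 5, d = 9, a = ⌊(12 + 5)/9⌋ = 1; p/q = (1·253 + 215)/(1·20 + 17) = 468/37; p² − 160·q² = 219024 − 219040 = -16.
  k = 7: m = 4, d = 16, a = ⌊(12 + 4)/16⌋ = 1; p/q = (1·468 + 253)/(1·37 + 20) = 721/57; p² − 160·q² = 519841 − 519840 = 1.
  The first convergent with p² − 160·q² = 1 gives the fundamental solution (x₁, y₁) = (721, 57).
Step 2: Apply the recurrence (x_{n+1}, y_{n+1}) = (x₁x_n + 160y₁y_n, x₁y_n + y₁x_n) repeatedly.
  From (x_1, y_1) = (721, 57): x_2 = 721·721 + 160·57·57 = 1039681; y_2 = 721·57 + 57·721 = 82194.
  From (x_2, y_2) = (1039681, 82194): x_3 = 721·1039681 + 160·57·82194 = 1499219281; y_3 = 721·82194 + 57·1039681 = 118523691.
Step 3: Verify x_3² - 160·y_3² = 2247658452522156961 - 2247658452522156960 = 1 (should be 1). ✓

(x_1, y_1) = (721, 57); (x_3, y_3) = (1499219281, 118523691).


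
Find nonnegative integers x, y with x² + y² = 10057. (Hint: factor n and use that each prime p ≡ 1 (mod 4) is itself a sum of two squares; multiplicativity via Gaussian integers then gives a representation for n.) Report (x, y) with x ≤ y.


Step 1: Factor n = 10057 = 89 · 113.
Step 2: Check the mod-4 condition on each prime factor: 89 ≡ 1 (mod 4), exponent 1; 113 ≡ 1 (mod 4), exponent 1.
All primes ≡ 3 (mod 4) appear to even exponent (or don't appear), so by the two-squares theorem n IS expressible as a sum of two squares.
Step 3: Build a representation. Here n = 89 · 113 is a product of primes ≡ 1 (mod 4). Each prime p ≡ 1 (mod 4) is itself a sum of two squares; find a² by testing p − a² for a perfect square:
  89: 89 − 1² = 88, 89 − 2² = 85, 89 − 3² = 80, 89 − 4² = 73, 89 − 5² = 64 = 8² ⇒ 89 = 5² + 8².
  113: 113 − 1² = 112, 113 − 2² = 109, 113 − 3² = 104, 113 − 4² = 97, 113 − 5² = 88, 113 − 6² = 77, 113 − 7² = 64 = 8² ⇒ 113 = 7² + 8².
  Combine using the Brahmagupta–Fibonacci identity (a² + b²)(c² + d²) = (ac − bd)² + (ad + bc)² = (ac + bd)² + (ad − bc)²:
  89 · 113 = 10057: from (5² + 8²)(7² + 8²), take (5·7 − 8·8, 5·8 + 8·7) = (35 − 64, 40 + 56) = (-29, 96); dropping signs (only squares matter) gives (29, 96); check 29² + 96² = 841 + 9216 = 10057 ✓.
Step 4: Order so x ≤ y and verify: 29² + 96² = 841 + 9216 = 10057 = n. ✓

n = 10057 = 29² + 96² (one valid representation with x ≤ y).


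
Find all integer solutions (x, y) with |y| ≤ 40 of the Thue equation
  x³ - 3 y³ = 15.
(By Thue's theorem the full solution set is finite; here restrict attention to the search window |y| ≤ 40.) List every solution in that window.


The equation is x³ - 3y³ = 15. For fixed y, x³ = 3·y³ + 15, so a solution requires the RHS to be a perfect cube.
Strategy: iterate y from -40 to 40, compute RHS = 3·y³ + 15, and check whether it is a (positive or negative) perfect cube.
Check small values of y:
  y = 0: RHS = 15 is not a perfect cube.
  y = 1: RHS = 18 is not a perfect cube.
  y = -1: RHS = 12 is not a perfect cube.
  y = 2: RHS = 39 is not a perfect cube.
  y = -2: RHS = -9 is not a perfect cube.
  y = 3: RHS = 96 is not a perfect cube.
  y = -3: RHS = -66 is not a perfect cube.
Continuing the search up to |y| = 40 finds no solutions either.
No (x, y) in the scanned range satisfies the equation.

No integer solutions with |y| ≤ 40.


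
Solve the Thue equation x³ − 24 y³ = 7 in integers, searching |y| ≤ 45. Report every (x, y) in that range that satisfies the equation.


The equation is x³ - 24y³ = 7. For fixed y, x³ = 24·y³ + 7, so a solution requires the RHS to be a perfect cube.
Strategy: iterate y from -45 to 45, compute RHS = 24·y³ + 7, and check whether it is a (positive or negative) perfect cube.
Check small values of y:
  y = 0: RHS = 7 is not a perfect cube.
  y = 1: RHS = 31 is not a perfect cube.
  y = -1: RHS = -17 is not a perfect cube.
  y = 2: RHS = 199 is not a perfect cube.
  y = -2: RHS = -185 is not a perfect cube.
  y = 3: RHS = 655 is not a perfect cube.
  y = -3: RHS = -641 is not a perfect cube.
Continuing the search up to |y| = 45 finds no solutions either.
No (x, y) in the scanned range satisfies the equation.

No integer solutions with |y| ≤ 45.


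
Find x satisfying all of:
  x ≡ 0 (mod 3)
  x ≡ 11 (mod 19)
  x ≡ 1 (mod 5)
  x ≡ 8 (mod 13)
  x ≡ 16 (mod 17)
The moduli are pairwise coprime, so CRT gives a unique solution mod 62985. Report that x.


Product of moduli M = 3 · 19 · 5 · 13 · 17 = 62985.
Merge one congruence at a time:
  Start: x ≡ 0 (mod 3).
  Combine with x ≡ 11 (mod 19); new modulus lcm = 57.
    Write x = 0 + 3·t and substitute into x ≡ 11 (mod 19): 3·t ≡ 11 − 0 = 11 (mod 19).
    The inverse of 3 mod 19 is 13 (since 3·13 = 39 = 2·19 + 1), so t ≡ 13·11 = 143 ≡ 10 (mod 19).
    Then x = 0 + 3·10 = 30, valid modulo lcm(3, 19) = 57: x ≡ 30 (mod 57).
  Combine with x ≡ 1 (mod 5); new modulus lcm = 285.
    Write x = 30 + 57·t and substitute into x ≡ 1 (mod 5): 57·t ≡ 1 − 30 = -29 (mod 5).
    Reduce coefficients mod 5: 2·t ≡ 1 (mod 5).
    The inverse of 2 mod 5 is 3 (since 2·3 = 6 = 1·5 + 1), so t ≡ 3·1 = 3 ≡ 3 (mod 5).
    Then x = 30 + 57·3 = 201, valid modulo lcm(57, 5) = 285: x ≡ 201 (mod 285).
  Combine with x ≡ 8 (mod 13); new modulus lcm = 3705.
    Write x = 201 + 285·t and substitute into x ≡ 8 (mod 13): 285·t ≡ 8 − 201 = -193 (mod 13).
    Reduce coefficients mod 13: 12·t ≡ 2 (mod 13).
    The inverse of 12 mod 13 is 12 (since 12·12 = 144 = 11·13 + 1), so t ≡ 12·2 = 24 ≡ 11 (mod 13).
    Then x = 201 + 285·11 = 3336, valid modulo lcm(285, 13) = 3705: x ≡ 3336 (mod 3705).
  Combine with x ≡ 16 (mod 17); new modulus lcm = 62985.
    Write x = 3336 + 3705·t and substitute into x ≡ 16 (mod 17): 3705·t ≡ 16 − 3336 = -3320 (mod 17).
    Reduce coefficients mod 17: 16·t ≡ 12 (mod 17).
    The inverse of 16 mod 17 is 16 (since 16·16 = 256 = 15·17 + 1), so t ≡ 16·12 = 192 ≡ 5 (mod 17).
    Then x = 3336 + 3705·5 = 21861, valid modulo lcm(3705, 17) = 62985: x ≡ 21861 (mod 62985).
Verify against each original: 21861 mod 3 = 0, 21861 mod 19 = 11, 21861 mod 5 = 1, 21861 mod 13 = 8, 21861 mod 17 = 16.

x ≡ 21861 (mod 62985).


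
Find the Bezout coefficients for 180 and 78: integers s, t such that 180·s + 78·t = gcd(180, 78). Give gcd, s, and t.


Euclidean algorithm on (180, 78) — divide until remainder is 0:
  180 = 2 · 78 + 24
  78 = 3 · 24 + 6
  24 = 4 · 6 + 0
gcd(180, 78) = 6.
Track Bezout coefficients alongside the remainders: start with r₀ = 180 = a·1 + b·0 (s = 1, t = 0) and r₁ = 78 = a·0 + b·1 (s = 0, t = 1); each new remainder r_{k+1} = r_{k-1} − q_k·r_k inherits s_{k+1} = s_{k-1} − q_k·s_k, t_{k+1} = t_{k-1} − q_k·t_k, so r_k = a·s_k + b·t_k at every step:
  q = 2: r = 24, s = 1 − 2·0 = 1, t = 0 − 2·1 = -2  (check: 180·1 + 78·(-2) = 24)
  q = 3: r = 6, s = 0 − 3·1 = -3, t = 1 − 3·(-2) = 7  (check: 180·(-3) + 78·7 = 6)
The row with r = 6 (the gcd) gives the Bezout coefficients s = -3, t = 7.
Result: 180 · (-3) + 78 · (7) = 6.

gcd(180, 78) = 6; s = -3, t = 7 (check: 180·(-3) + 78·7 = 6).


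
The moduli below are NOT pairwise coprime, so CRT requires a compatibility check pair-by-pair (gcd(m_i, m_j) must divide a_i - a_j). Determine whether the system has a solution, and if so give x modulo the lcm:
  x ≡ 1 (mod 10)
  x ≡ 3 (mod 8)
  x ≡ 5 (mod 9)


Moduli 10, 8, 9 are not pairwise coprime, so CRT works modulo lcm(m_i) when all pairwise compatibility conditions hold.
Pairwise compatibility: gcd(m_i, m_j) must divide a_i - a_j for every pair.
Merge one congruence at a time:
  Start: x ≡ 1 (mod 10).
  Combine with x ≡ 3 (mod 8): gcd(10, 8) = 2; 3 - 1 = 2, which IS divisible by 2, so compatible.
    Write x = 1 + 10·t and substitute into x ≡ 3 (mod 8): 10·t ≡ 3 − 1 = 2 (mod 8).
    Divide the congruence (and modulus) by g = 2: 5·t ≡ 1 (mod 4).
    Reduce coefficients mod 4: 1·t ≡ 1 (mod 4).
    So t ≡ 1 (mod 4).
    Then x = 1 + 10·1 = 11, valid modulo lcm(10, 8) = 40: x ≡ 11 (mod 40).
  Combine with x ≡ 5 (mod 9): gcd(40, 9) = 1; 5 - 11 = -6, which IS divisible by 1, so compatible.
    Write x = 11 + 40·t and substitute into x ≡ 5 (mod 9): 40·t ≡ 5 − 11 = -6 (mod 9).
    Reduce coefficients mod 9: 4·t ≡ 3 (mod 9).
    The inverse of 4 mod 9 is 7 (since 4·7 = 28 = 3·9 + 1), so t ≡ 7·3 = 21 ≡ 3 (mod 9).
    Then x = 11 + 40·3 = 131, valid modulo lcm(40, 9) = 360: x ≡ 131 (mod 360).
Verify: 131 mod 10 = 1, 131 mod 8 = 3, 131 mod 9 = 5.

x ≡ 131 (mod 360).


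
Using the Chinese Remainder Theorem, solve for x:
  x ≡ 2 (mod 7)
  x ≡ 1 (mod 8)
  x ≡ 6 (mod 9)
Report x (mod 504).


Moduli 7, 8, 9 are pairwise coprime; by CRT there is a unique solution modulo M = 7 · 8 · 9 = 504.
Solve pairwise, accumulating the modulus:
  Start with x ≡ 2 (mod 7).
  Combine with x ≡ 1 (mod 8): since gcd(7, 8) = 1, we get a unique residue mod 56.
    Write x = 2 + 7·t and substitute into x ≡ 1 (mod 8): 7·t ≡ 1 − 2 = -1 (mod 8).
    Reduce coefficients mod 8: 7·t ≡ 7 (mod 8).
    The inverse of 7 mod 8 is 7 (since 7·7 = 49 = 6·8 + 1), so t ≡ 7·7 = 49 ≡ 1 (mod 8).
    Then x = 2 + 7·1 = 9, valid modulo lcm(7, 8) = 56: x ≡ 9 (mod 56).
  Combine with x ≡ 6 (mod 9): since gcd(56, 9) = 1, we get a unique residue mod 504.
    Write x = 9 + 56·t and substitute into x ≡ 6 (mod 9): 56·t ≡ 6 − 9 = -3 (mod 9).
    Reduce coefficients mod 9: 2·t ≡ 6 (mod 9).
    The inverse of 2 mod 9 is 5 (since 2·5 = 10 = 1·9 + 1), so t ≡ 5·6 = 30 ≡ 3 (mod 9).
    Then x = 9 + 56·3 = 177, valid modulo lcm(56, 9) = 504: x ≡ 177 (mod 504).
Verify: 177 mod 7 = 2 ✓, 177 mod 8 = 1 ✓, 177 mod 9 = 6 ✓.

x ≡ 177 (mod 504).


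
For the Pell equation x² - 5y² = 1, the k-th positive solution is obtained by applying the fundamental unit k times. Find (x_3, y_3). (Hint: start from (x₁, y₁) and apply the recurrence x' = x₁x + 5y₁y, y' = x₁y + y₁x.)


Step 1: Find the fundamental solution (x₁, y₁) of x² - 5y² = 1.
  Expand √5 as a continued fraction. a₀ = ⌊√5⌋ = 2; iterate m_{k+1} = d_k·a_k − m_k, d_{k+1} = (5 − m_{k+1}²)/d_k, a_{k+1} = ⌊(a₀ + m_{k+1})/d_{k+1}⌋ (starting m₀ = 0, d₀ = 1), with convergents p_k = a_k·p_{k-1} + p_{k-2}, q_k = a_k·q_{k-1} + q_{k-2} (p₋₁ = 1, q₋₁ = 0):
  k = 0: a₀ = 2; p₀/q₀ = 2/1; p₀² − 5·q₀² = 4 − 5 = -1.
  k = 1: m = 2, d = 1, a = ⌊(2 + 2)/1⌋ = 4; p/q = (4·2 + 1)/(4·1 + 0) = 9/4; p² − 5·q² = 81 − 80 = 1.
  The first convergent with p² − 5·q² = 1 gives the fundamental solution (x₁, y₁) = (9, 4).
Step 2: Apply the recurrence (x_{n+1}, y_{n+1}) = (x₁x_n + 5y₁y_n, x₁y_n + y₁x_n) repeatedly.
  From (x_1, y_1) = (9, 4): x_2 = 9·9 + 5·4·4 = 161; y_2 = 9·4 + 4·9 = 72.
  From (x_2, y_2) = (161, 72): x_3 = 9·161 + 5·4·72 = 2889; y_3 = 9·72 + 4·161 = 1292.
Step 3: Verify x_3² - 5·y_3² = 8346321 - 8346320 = 1 (should be 1). ✓

(x_1, y_1) = (9, 4); (x_3, y_3) = (2889, 1292).
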